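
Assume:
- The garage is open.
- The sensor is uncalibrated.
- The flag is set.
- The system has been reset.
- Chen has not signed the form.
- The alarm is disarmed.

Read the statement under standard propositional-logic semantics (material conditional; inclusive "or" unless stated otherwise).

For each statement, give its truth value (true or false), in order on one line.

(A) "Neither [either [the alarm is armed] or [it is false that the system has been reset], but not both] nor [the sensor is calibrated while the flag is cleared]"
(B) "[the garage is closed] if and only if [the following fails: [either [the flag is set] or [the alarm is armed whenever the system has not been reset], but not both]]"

(A) True / (B) False

Let N = "the alarm is armed" (False), U = "the system has been reset" (True), L = "the sensor is calibrated" (False), M = "the flag is set" (True), S = "the garage is closed" (False).

(A): In symbols: (N xor not U) nor (L and not M)

not U = not True = False
N xor not U = False xor False = False
not M = not True = False
L and not M = False and False = False
(N xor not U) nor (L and not M) = False nor False = True
Thus (A) is true.

(B): In symbols: S iff not (M xor (not U -> N))

not U = not True = False
not U -> N = False -> False = True
M xor (not U -> N) = True xor True = False
not (M xor (not U -> N)) = not False = True
S iff not (M xor (not U -> N)) = False iff True = False
Thus (B) is false.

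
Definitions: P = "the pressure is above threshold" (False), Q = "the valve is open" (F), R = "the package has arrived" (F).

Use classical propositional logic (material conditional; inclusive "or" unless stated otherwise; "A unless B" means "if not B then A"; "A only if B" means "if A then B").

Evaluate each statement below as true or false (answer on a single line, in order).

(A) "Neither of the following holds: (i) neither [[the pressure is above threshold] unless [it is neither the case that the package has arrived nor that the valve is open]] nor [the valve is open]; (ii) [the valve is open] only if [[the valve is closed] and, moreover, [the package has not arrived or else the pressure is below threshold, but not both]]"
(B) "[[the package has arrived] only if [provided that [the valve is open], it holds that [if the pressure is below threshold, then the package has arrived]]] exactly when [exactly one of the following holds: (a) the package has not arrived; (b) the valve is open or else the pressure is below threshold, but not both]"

(A) F; (B) F

(A): In symbols: ((P ∨ (R ↓ Q)) ↓ Q) ↓ (Q → (¬Q ∧ (¬R ⊕ ¬P)))

R ↓ Q = F ↓ F = T
P ∨ (R ↓ Q) = F ∨ T = T
(P ∨ (R ↓ Q)) ↓ Q = T ↓ F = F
¬Q = ¬F = T
¬R = ¬F = T
¬P = ¬F = T
¬R ⊕ ¬P = T ⊕ T = F
¬Q ∧ (¬R ⊕ ¬P) = T ∧ F = F
Q → (¬Q ∧ (¬R ⊕ ¬P)) = F → F = T
((P ∨ (R ↓ Q)) ↓ Q) ↓ (Q → (¬Q ∧ (¬R ⊕ ¬P))) = F ↓ T = F
So (A) is false.

(B): Parsed as (R → (Q → (¬P → R))) ↔ (¬R ⊕ (Q ⊕ ¬P))

¬P = ¬F = T
¬P → R = T → F = F
Q → (¬P → R) = F → F = T
R → (Q → (¬P → R)) = F → T = T
¬R = ¬F = T
¬P = ¬F = T
Q ⊕ ¬P = F ⊕ T = T
¬R ⊕ (Q ⊕ ¬P) = T ⊕ T = F
(R → (Q → (¬P → R))) ↔ (¬R ⊕ (Q ⊕ ¬P)) = T ↔ F = F
Thus (B) is false.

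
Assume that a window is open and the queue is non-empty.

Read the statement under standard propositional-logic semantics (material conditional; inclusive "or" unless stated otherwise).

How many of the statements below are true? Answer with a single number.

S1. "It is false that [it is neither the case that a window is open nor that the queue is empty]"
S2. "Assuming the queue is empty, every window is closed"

Let P = "a window is open" (True), Q = "the queue is empty" (False).

S1: In symbols: not (P nor Q)

P nor Q = True nor False = False
not (P nor Q) = not False = True
Hence S1 is true.

S2: Parsed as Q -> not P

not P = not True = False
Q -> not P = False -> False = True
Hence S2 is true.

Count: 2.

2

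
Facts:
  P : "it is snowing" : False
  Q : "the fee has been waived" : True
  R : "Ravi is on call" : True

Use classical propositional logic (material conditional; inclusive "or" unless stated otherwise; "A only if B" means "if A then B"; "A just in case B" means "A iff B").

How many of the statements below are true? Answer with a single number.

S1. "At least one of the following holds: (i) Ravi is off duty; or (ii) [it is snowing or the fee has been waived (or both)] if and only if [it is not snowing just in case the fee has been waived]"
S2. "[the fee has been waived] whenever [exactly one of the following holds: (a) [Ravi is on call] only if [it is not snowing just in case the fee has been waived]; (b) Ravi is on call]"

2

S1: Formalization: not R or ((P or Q) iff (not P iff Q))

not R = not True = False
P or Q = False or True = True
not P = not False = True
not P iff Q = True iff True = True
(P or Q) iff (not P iff Q) = True iff True = True
not R or ((P or Q) iff (not P iff Q)) = False or True = True
So S1 is true.

S2: Parsed as ((R -> (not P iff Q)) xor R) -> Q

not P = not False = True
not P iff Q = True iff True = True
R -> (not P iff Q) = True -> True = True
(R -> (not P iff Q)) xor R = True xor True = False
((R -> (not P iff Q)) xor R) -> Q = False -> True = True
Hence S2 is true.

Count: 2.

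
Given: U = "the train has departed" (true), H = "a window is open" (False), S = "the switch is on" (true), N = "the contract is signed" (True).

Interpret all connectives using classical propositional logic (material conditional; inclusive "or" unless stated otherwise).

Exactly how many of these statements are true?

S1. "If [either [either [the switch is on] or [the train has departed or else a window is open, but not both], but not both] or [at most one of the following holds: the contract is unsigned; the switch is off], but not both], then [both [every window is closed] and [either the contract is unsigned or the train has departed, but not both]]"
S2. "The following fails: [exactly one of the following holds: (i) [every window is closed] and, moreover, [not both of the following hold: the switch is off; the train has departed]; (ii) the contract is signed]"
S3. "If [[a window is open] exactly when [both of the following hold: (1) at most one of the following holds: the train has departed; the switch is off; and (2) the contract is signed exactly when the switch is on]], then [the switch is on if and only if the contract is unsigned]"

3

S1: In symbols: ((S xor (U xor H)) xor (not N nand not S)) -> (not H and (not N xor U))

U xor H = True xor False = True
S xor (U xor H) = True xor True = False
not N = not True = False
not S = not True = False
not N nand not S = False nand False = True
(S xor (U xor H)) xor (not N nand not S) = False xor True = True
not H = not False = True
not N = not True = False
not N xor U = False xor True = True
not H and (not N xor U) = True and True = True
((S xor (U xor H)) xor (not N nand not S)) -> (not H and (not N xor U)) = True -> True = True
Hence S1 is true.

S2: Parsed as not ((not H and (not S nand U)) xor N)

not H = not False = True
not S = not True = False
not S nand U = False nand True = True
not H and (not S nand U) = True and True = True
(not H and (not S nand U)) xor N = True xor True = False
not ((not H and (not S nand U)) xor N) = not False = True
So S2 is true.

S3: Formalization: (H iff ((U nand not S) and (N iff S))) -> (S iff not N)

not S = not True = False
U nand not S = True nand False = True
N iff S = True iff True = True
(U nand not S) and (N iff S) = True and True = True
H iff ((U nand not S) and (N iff S)) = False iff True = False
not N = not True = False
S iff not N = True iff False = False
(H iff ((U nand not S) and (N iff S))) -> (S iff not N) = False -> False = True
Thus S3 is true.

True statements: 3 (S1, S2, S3).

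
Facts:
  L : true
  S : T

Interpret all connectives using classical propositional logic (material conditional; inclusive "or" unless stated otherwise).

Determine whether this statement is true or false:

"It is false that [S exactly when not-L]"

Formalization: ~(S <-> ~L)

~L = ~T = F
S <-> ~L = T <-> F = F
~(S <-> ~L) = ~F = T

The statement is true.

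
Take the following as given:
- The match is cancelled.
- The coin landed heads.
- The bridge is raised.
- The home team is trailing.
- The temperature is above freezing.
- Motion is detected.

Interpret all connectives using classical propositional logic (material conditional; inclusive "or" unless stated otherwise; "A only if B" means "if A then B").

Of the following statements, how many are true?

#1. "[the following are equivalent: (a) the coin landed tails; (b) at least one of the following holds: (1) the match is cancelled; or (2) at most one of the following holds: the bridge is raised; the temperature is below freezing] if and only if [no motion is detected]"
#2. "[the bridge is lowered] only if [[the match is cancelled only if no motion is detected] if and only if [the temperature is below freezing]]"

Let Q = "the coin landed heads" (T), P = "the match is cancelled" (T), R = "the bridge is raised" (T), U = "the temperature is below freezing" (F), V = "motion is detected" (T).

#1: In symbols: (¬Q ↔ (P ∨ (R ↑ U))) ↔ ¬V

¬Q = ¬T = F
R ↑ U = T ↑ F = T
P ∨ (R ↑ U) = T ∨ T = T
¬Q ↔ (P ∨ (R ↑ U)) = F ↔ T = F
¬V = ¬T = F
(¬Q ↔ (P ∨ (R ↑ U))) ↔ ¬V = F ↔ F = T
Hence #1 is true.

#2: Formalization: ¬R → ((P → ¬V) ↔ U)

¬R = ¬T = F
¬V = ¬T = F
P → ¬V = T → F = F
(P → ¬V) ↔ U = F ↔ F = T
¬R → ((P → ¬V) ↔ U) = F → T = T
So #2 is true.

True statements: 2 (#1, #2).

2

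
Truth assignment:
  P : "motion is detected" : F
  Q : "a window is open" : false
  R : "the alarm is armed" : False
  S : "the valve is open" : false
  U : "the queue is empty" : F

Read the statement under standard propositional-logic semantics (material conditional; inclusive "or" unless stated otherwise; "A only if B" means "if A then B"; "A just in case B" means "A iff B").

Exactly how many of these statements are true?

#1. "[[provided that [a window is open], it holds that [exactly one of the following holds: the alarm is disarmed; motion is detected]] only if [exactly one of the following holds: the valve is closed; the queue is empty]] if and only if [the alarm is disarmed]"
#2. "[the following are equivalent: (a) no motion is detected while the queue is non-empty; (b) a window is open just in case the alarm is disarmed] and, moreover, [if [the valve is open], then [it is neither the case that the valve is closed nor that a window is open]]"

#1: In symbols: ((Q -> (not R xor P)) -> (not S xor U)) iff not R

not R = not False = True
not R xor P = True xor False = True
Q -> (not R xor P) = False -> True = True
not S = not False = True
not S xor U = True xor False = True
(Q -> (not R xor P)) -> (not S xor U) = True -> True = True
not R = not False = True
((Q -> (not R xor P)) -> (not S xor U)) iff not R = True iff True = True
Thus #1 is true.

#2: Parsed as ((not P and not U) iff (Q iff not R)) and (S -> (not S nor Q))

not P = not False = True
not U = not False = True
not P and not U = True and True = True
not R = not False = True
Q iff not R = False iff True = False
(not P and not U) iff (Q iff not R) = True iff False = False
not S = not False = True
not S nor Q = True nor False = False
S -> (not S nor Q) = False -> False = True
((not P and not U) iff (Q iff not R)) and (S -> (not S nor Q)) = False and True = False
Hence #2 is false.

1 of the 2 statements is true (#1).

1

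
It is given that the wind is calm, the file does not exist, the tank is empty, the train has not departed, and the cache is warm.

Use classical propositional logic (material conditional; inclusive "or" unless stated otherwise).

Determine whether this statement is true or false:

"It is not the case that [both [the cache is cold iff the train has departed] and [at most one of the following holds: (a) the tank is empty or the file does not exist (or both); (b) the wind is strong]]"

False.

Let U = "the cache is warm" (T), K = "the train has departed" (F), S = "the tank is full" (F), R = "the file exists" (F), H = "the wind is strong" (F).
Formalization: ~((~U <-> K) & ((~S | ~R) nand H))

~U = ~T = F
~U <-> K = F <-> F = T
~S = ~F = T
~R = ~F = T
~S | ~R = T | T = T
(~S | ~R) nand H = T nand F = T
(~U <-> K) & ((~S | ~R) nand H) = T & T = T
~((~U <-> K) & ((~S | ~R) nand H)) = ~T = F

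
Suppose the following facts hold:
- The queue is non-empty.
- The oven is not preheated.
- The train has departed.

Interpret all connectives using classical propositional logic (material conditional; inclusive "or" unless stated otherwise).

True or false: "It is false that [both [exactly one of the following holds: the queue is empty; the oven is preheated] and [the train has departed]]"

true

Let P = "the queue is empty" (False), H = "the oven is preheated" (False), K = "the train has departed" (True).
In symbols: not ((P xor H) and K)

P xor H = False xor False = False
(P xor H) and K = False and True = False
not ((P xor H) and K) = not False = True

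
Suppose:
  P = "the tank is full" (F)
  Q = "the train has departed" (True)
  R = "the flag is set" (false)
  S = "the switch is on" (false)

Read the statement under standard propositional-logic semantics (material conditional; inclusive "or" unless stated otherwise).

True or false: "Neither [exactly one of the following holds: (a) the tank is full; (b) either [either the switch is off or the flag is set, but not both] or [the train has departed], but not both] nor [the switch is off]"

Parsed as (P ⊕ ((¬S ⊕ R) ⊕ Q)) ↓ ¬S

¬S = ¬F = T
¬S ⊕ R = T ⊕ F = T
(¬S ⊕ R) ⊕ Q = T ⊕ T = F
P ⊕ ((¬S ⊕ R) ⊕ Q) = F ⊕ F = F
¬S = ¬F = T
(P ⊕ ((¬S ⊕ R) ⊕ Q)) ↓ ¬S = F ↓ T = F

False.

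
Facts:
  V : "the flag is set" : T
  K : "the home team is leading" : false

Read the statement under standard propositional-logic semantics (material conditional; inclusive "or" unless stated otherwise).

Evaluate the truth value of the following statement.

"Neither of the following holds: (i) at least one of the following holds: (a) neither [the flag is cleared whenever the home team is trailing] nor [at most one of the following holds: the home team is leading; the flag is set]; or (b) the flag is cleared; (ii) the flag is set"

The statement is false.

In symbols: (((not K -> not V) nor (K nand V)) or not V) nor V

not K = not False = True
not V = not True = False
not K -> not V = True -> False = False
K nand V = False nand True = True
(not K -> not V) nor (K nand V) = False nor True = False
not V = not True = False
((not K -> not V) nor (K nand V)) or not V = False or False = False
(((not K -> not V) nor (K nand V)) or not V) nor V = False nor True = False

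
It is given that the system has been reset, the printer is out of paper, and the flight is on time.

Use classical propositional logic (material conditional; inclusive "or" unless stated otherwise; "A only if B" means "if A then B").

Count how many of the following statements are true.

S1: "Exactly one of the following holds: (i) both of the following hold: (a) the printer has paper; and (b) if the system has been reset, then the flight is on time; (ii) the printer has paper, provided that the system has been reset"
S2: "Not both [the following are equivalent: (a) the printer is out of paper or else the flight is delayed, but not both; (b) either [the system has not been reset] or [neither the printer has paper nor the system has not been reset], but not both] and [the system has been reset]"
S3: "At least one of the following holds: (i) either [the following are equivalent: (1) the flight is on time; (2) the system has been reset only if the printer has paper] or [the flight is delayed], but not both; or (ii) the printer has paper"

0

Let R = "the printer has paper" (F), N = "the system has been reset" (T), H = "the flight is delayed" (F).

S1: In symbols: (R & (N -> ~H)) xor (N -> R)

~H = ~F = T
N -> ~H = T -> T = T
R & (N -> ~H) = F & T = F
N -> R = T -> F = F
(R & (N -> ~H)) xor (N -> R) = F xor F = F
Thus S1 is false.

S2: Formalization: ((~R xor H) <-> (~N xor (R nor ~N))) nand N

~R = ~F = T
~R xor H = T xor F = T
~N = ~T = F
~N = ~T = F
R nor ~N = F nor F = T
~N xor (R nor ~N) = F xor T = T
(~R xor H) <-> (~N xor (R nor ~N)) = T <-> T = T
((~R xor H) <-> (~N xor (R nor ~N))) nand N = T nand T = F
So S2 is false.

S3: Parsed as ((~H <-> (N -> R)) xor H) | R

~H = ~F = T
N -> R = T -> F = F
~H <-> (N -> R) = T <-> F = F
(~H <-> (N -> R)) xor H = F xor F = F
((~H <-> (N -> R)) xor H) | R = F | F = F
Hence S3 is false.

0 of the 3 statements are true (none).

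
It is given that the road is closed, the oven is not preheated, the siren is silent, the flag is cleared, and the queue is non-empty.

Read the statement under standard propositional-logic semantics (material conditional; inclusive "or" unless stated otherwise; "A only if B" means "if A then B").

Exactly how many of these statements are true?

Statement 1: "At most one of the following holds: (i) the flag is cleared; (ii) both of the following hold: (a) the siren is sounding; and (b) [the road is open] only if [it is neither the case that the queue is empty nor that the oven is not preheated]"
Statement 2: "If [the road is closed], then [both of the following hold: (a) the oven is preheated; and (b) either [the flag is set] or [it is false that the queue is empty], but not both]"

Let U = "the flag is set" (F), S = "the siren is sounding" (F), Q = "the road is closed" (T), R = "the queue is empty" (F), K = "the oven is preheated" (F).

Statement 1: In symbols: ¬U ↑ (S ∧ (¬Q → (R ↓ ¬K)))

¬U = ¬F = T
¬Q = ¬T = F
¬K = ¬F = T
R ↓ ¬K = F ↓ T = F
¬Q → (R ↓ ¬K) = F → F = T
S ∧ (¬Q → (R ↓ ¬K)) = F ∧ T = F
¬U ↑ (S ∧ (¬Q → (R ↓ ¬K))) = T ↑ F = T
Hence Statement 1 is true.

Statement 2: Formalization: Q → (K ∧ (U ⊕ ¬R))

¬R = ¬F = T
U ⊕ ¬R = F ⊕ T = T
K ∧ (U ⊕ ¬R) = F ∧ T = F
Q → (K ∧ (U ⊕ ¬R)) = T → F = F
Thus Statement 2 is false.

Count: 1.

1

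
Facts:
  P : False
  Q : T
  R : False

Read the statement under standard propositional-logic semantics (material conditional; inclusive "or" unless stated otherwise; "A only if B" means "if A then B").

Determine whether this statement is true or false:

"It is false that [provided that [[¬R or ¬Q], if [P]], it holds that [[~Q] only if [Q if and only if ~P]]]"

False

Parsed as ¬((P → (¬R ∨ ¬Q)) → (¬Q → (Q ↔ ¬P)))

¬R = ¬F = T
¬Q = ¬T = F
¬R ∨ ¬Q = T ∨ F = T
P → (¬R ∨ ¬Q) = F → T = T
¬Q = ¬T = F
¬P = ¬F = T
Q ↔ ¬P = T ↔ T = T
¬Q → (Q ↔ ¬P) = F → T = T
(P → (¬R ∨ ¬Q)) → (¬Q → (Q ↔ ¬P)) = T → T = T
¬((P → (¬R ∨ ¬Q)) → (¬Q → (Q ↔ ¬P))) = ¬T = F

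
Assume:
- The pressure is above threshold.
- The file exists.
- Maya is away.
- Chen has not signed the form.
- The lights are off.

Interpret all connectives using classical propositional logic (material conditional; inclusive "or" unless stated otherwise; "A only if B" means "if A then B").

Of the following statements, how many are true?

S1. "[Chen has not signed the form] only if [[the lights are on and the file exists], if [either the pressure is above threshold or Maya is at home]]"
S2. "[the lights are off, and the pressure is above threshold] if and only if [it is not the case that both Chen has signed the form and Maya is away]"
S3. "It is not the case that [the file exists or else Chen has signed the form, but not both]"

Let S = "Chen has signed the form" (F), P = "the pressure is above threshold" (T), R = "Maya is at home" (F), U = "the lights are on" (F), Q = "the file exists" (T).

S1: This is ¬S → ((P ∨ R) → (U ∧ Q)).

¬S = ¬F = T
P ∨ R = T ∨ F = T
U ∧ Q = F ∧ T = F
(P ∨ R) → (U ∧ Q) = T → F = F
¬S → ((P ∨ R) → (U ∧ Q)) = T → F = F
Hence S1 is false.

S2: This is (¬U ∧ P) ↔ (S ↑ ¬R).

¬U = ¬F = T
¬U ∧ P = T ∧ T = T
¬R = ¬F = T
S ↑ ¬R = F ↑ T = T
(¬U ∧ P) ↔ (S ↑ ¬R) = T ↔ T = T
Thus S2 is true.

S3: Formalization: ¬(Q ⊕ S)

Q ⊕ S = T ⊕ F = T
¬(Q ⊕ S) = ¬T = F
Thus S3 is false.

True statements: 1.

1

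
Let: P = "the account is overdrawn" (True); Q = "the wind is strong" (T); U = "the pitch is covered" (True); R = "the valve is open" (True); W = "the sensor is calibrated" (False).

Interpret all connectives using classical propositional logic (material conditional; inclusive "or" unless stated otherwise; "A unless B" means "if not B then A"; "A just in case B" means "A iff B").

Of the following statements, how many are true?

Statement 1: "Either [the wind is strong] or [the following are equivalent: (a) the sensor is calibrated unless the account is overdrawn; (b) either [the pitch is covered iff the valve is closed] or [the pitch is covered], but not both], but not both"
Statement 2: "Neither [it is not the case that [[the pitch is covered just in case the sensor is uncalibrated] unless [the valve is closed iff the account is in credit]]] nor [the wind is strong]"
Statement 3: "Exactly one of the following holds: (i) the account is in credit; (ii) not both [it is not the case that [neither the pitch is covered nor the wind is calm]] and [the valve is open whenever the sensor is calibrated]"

Statement 1: This is Q xor ((W | P) <-> ((U <-> ~R) xor U)).

W | P = F | T = T
~R = ~T = F
U <-> ~R = T <-> F = F
(U <-> ~R) xor U = F xor T = T
(W | P) <-> ((U <-> ~R) xor U) = T <-> T = T
Q xor ((W | P) <-> ((U <-> ~R) xor U)) = T xor T = F
Hence Statement 1 is false.

Statement 2: In symbols: ~((U <-> ~W) | (~R <-> ~P)) nor Q

~W = ~F = T
U <-> ~W = T <-> T = T
~R = ~T = F
~P = ~T = F
~R <-> ~P = F <-> F = T
(U <-> ~W) | (~R <-> ~P) = T | T = T
~((U <-> ~W) | (~R <-> ~P)) = ~T = F
~((U <-> ~W) | (~R <-> ~P)) nor Q = F nor T = F
Hence Statement 2 is false.

Statement 3: This is ~P xor (~(U nor ~Q) nand (W -> R)).

~P = ~T = F
~Q = ~T = F
U nor ~Q = T nor F = F
~(U nor ~Q) = ~F = T
W -> R = F -> T = T
~(U nor ~Q) nand (W -> R) = T nand T = F
~P xor (~(U nor ~Q) nand (W -> R)) = F xor F = F
So Statement 3 is false.

Count: 0.

0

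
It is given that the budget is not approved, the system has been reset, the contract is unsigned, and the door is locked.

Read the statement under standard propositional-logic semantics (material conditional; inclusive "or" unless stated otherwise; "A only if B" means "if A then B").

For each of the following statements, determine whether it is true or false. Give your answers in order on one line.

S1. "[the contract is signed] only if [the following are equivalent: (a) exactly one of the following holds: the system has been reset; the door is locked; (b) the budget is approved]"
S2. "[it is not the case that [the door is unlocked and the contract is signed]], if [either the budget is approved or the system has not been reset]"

Let R = "the contract is signed" (False), Q = "the system has been reset" (True), S = "the door is locked" (True), P = "the budget is approved" (False).

S1: In symbols: R -> ((Q xor S) iff P)

Q xor S = True xor True = False
(Q xor S) iff P = False iff False = True
R -> ((Q xor S) iff P) = False -> True = True
So S1 is true.

S2: In symbols: (P or not Q) -> not (not S and R)

not Q = not True = False
P or not Q = False or False = False
not S = not True = False
not S and R = False and False = False
not (not S and R) = not False = True
(P or not Q) -> not (not S and R) = False -> True = True
Thus S2 is true.

S1 T / S2 T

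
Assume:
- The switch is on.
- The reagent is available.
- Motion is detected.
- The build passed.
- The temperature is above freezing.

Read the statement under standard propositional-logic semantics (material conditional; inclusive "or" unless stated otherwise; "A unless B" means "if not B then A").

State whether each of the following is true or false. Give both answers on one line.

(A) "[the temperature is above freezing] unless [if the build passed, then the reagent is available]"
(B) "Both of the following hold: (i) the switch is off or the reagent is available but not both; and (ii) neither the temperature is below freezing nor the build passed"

Let U = "the temperature is below freezing" (F), S = "the build passed" (T), Q = "the reagent is available" (T), P = "the switch is on" (T).

(A): Formalization: ¬U ∨ (S → Q)

¬U = ¬F = T
S → Q = T → T = T
¬U ∨ (S → Q) = T ∨ T = T
So (A) is true.

(B): In symbols: (¬P ⊕ Q) ∧ (U ↓ S)

¬P = ¬T = F
¬P ⊕ Q = F ⊕ T = T
U ↓ S = F ↓ T = F
(¬P ⊕ Q) ∧ (U ↓ S) = T ∧ F = F
So (B) is false.

(A) true / (B) false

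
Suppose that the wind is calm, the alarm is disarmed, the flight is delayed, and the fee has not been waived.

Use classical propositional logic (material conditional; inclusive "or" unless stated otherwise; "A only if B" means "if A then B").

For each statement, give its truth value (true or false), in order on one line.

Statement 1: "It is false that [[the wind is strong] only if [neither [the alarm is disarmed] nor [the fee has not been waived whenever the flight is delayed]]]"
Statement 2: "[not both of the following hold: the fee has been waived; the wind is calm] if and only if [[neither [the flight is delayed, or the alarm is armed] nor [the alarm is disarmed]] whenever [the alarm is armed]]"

Let P = "the wind is strong" (F), Q = "the alarm is armed" (F), R = "the flight is delayed" (T), S = "the fee has been waived" (F).

Statement 1: Formalization: ¬(P → (¬Q ↓ (R → ¬S)))

¬Q = ¬F = T
¬S = ¬F = T
R → ¬S = T → T = T
¬Q ↓ (R → ¬S) = T ↓ T = F
P → (¬Q ↓ (R → ¬S)) = F → F = T
¬(P → (¬Q ↓ (R → ¬S))) = ¬T = F
Hence Statement 1 is false.

Statement 2: In symbols: (S ↑ ¬P) ↔ (Q → ((R ∨ Q) ↓ ¬Q))

¬P = ¬F = T
S ↑ ¬P = F ↑ T = T
R ∨ Q = T ∨ F = T
¬Q = ¬F = T
(R ∨ Q) ↓ ¬Q = T ↓ T = F
Q → ((R ∨ Q) ↓ ¬Q) = F → F = T
(S ↑ ¬P) ↔ (Q → ((R ∨ Q) ↓ ¬Q)) = T ↔ T = T
Hence Statement 2 is true.

Statement 1 F; Statement 2 T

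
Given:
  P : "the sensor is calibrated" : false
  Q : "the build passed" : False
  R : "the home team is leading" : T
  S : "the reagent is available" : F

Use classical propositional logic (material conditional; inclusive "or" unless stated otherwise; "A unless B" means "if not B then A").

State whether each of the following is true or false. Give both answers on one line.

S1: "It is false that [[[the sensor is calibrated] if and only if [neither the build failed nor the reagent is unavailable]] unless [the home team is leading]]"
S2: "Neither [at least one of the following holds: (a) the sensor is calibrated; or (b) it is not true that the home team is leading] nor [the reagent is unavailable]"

S1: In symbols: not ((P iff (not Q nor not S)) or R)

not Q = not False = True
not S = not False = True
not Q nor not S = True nor True = False
P iff (not Q nor not S) = False iff False = True
(P iff (not Q nor not S)) or R = True or True = True
not ((P iff (not Q nor not S)) or R) = not True = False
Thus S1 is false.

S2: Parsed as (P or not R) nor not S

not R = not True = False
P or not R = False or False = False
not S = not False = True
(P or not R) nor not S = False nor True = False
Thus S2 is false.

S1 false / S2 false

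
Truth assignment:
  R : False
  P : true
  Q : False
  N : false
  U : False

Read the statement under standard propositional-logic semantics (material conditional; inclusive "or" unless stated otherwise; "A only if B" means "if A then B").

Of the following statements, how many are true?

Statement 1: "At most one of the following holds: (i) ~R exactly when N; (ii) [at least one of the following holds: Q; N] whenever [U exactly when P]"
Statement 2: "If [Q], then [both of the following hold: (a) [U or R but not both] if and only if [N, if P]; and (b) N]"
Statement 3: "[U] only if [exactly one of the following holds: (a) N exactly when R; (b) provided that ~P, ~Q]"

3

Statement 1: Parsed as (¬R ↔ N) ↑ ((U ↔ P) → (Q ∨ N))

¬R = ¬F = T
¬R ↔ N = T ↔ F = F
U ↔ P = F ↔ T = F
Q ∨ N = F ∨ F = F
(U ↔ P) → (Q ∨ N) = F → F = T
(¬R ↔ N) ↑ ((U ↔ P) → (Q ∨ N)) = F ↑ T = T
Hence Statement 1 is true.

Statement 2: In symbols: Q → (((U ⊕ R) ↔ (P → N)) ∧ N)

U ⊕ R = F ⊕ F = F
P → N = T → F = F
(U ⊕ R) ↔ (P → N) = F ↔ F = T
((U ⊕ R) ↔ (P → N)) ∧ N = T ∧ F = F
Q → (((U ⊕ R) ↔ (P → N)) ∧ N) = F → F = T
Hence Statement 2 is true.

Statement 3: This is U → ((N ↔ R) ⊕ (¬P → ¬Q)).

N ↔ R = F ↔ F = T
¬P = ¬T = F
¬Q = ¬F = T
¬P → ¬Q = F → T = T
(N ↔ R) ⊕ (¬P → ¬Q) = T ⊕ T = F
U → ((N ↔ R) ⊕ (¬P → ¬Q)) = F → F = T
So Statement 3 is true.

True statements: 3.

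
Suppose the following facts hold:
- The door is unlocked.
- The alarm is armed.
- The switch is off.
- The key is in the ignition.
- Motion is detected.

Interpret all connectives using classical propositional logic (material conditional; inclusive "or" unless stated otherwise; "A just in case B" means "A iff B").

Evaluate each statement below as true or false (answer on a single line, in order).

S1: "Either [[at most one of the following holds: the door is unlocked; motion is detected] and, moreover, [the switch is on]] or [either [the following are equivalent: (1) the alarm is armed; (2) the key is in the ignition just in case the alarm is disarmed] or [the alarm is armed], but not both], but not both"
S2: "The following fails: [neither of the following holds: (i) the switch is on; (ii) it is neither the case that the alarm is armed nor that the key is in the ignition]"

S1 True; S2 False

Let K = "the door is locked" (False), H = "motion is detected" (True), P = "the switch is on" (False), V = "the alarm is armed" (True), D = "the key is in the ignition" (True).

S1: Parsed as ((not K nand H) and P) xor ((V iff (D iff not V)) xor V)

not K = not False = True
not K nand H = True nand True = False
(not K nand H) and P = False and False = False
not V = not True = False
D iff not V = True iff False = False
V iff (D iff not V) = True iff False = False
(V iff (D iff not V)) xor V = False xor True = True
((not K nand H) and P) xor ((V iff (D iff not V)) xor V) = False xor True = True
Hence S1 is true.

S2: This is not (P nor (V nor D)).

V nor D = True nor True = False
P nor (V nor D) = False nor False = True
not (P nor (V nor D)) = not True = False
Thus S2 is false.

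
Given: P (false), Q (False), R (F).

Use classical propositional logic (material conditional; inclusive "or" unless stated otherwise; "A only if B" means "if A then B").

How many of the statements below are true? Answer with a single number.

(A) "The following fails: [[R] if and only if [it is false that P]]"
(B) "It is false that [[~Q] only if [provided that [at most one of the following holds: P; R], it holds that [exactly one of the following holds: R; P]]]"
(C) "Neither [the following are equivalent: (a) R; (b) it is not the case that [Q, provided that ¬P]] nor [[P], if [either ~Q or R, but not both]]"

(A): This is ~(R <-> ~P).

~P = ~F = T
R <-> ~P = F <-> T = F
~(R <-> ~P) = ~F = T
Thus (A) is true.

(B): Parsed as ~(~Q -> ((P nand R) -> (R xor P)))

~Q = ~F = T
P nand R = F nand F = T
R xor P = F xor F = F
(P nand R) -> (R xor P) = T -> F = F
~Q -> ((P nand R) -> (R xor P)) = T -> F = F
~(~Q -> ((P nand R) -> (R xor P))) = ~F = T
Thus (B) is true.

(C): This is (R <-> ~(~P -> Q)) nor ((~Q xor R) -> P).

~P = ~F = T
~P -> Q = T -> F = F
~(~P -> Q) = ~F = T
R <-> ~(~P -> Q) = F <-> T = F
~Q = ~F = T
~Q xor R = T xor F = T
(~Q xor R) -> P = T -> F = F
(R <-> ~(~P -> Q)) nor ((~Q xor R) -> P) = F nor F = T
So (C) is true.

Count: 3.

3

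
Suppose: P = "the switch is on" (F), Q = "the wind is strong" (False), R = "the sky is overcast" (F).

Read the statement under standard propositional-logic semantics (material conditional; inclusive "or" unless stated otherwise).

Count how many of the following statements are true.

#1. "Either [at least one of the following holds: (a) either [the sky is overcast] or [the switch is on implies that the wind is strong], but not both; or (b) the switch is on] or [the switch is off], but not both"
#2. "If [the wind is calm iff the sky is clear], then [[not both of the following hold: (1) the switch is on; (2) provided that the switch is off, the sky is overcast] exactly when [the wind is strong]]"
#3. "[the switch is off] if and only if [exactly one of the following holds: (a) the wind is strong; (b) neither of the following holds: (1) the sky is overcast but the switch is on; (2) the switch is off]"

#1: In symbols: ((R ⊕ (P → Q)) ∨ P) ⊕ ¬P

P → Q = F → F = T
R ⊕ (P → Q) = F ⊕ T = T
(R ⊕ (P → Q)) ∨ P = T ∨ F = T
¬P = ¬F = T
((R ⊕ (P → Q)) ∨ P) ⊕ ¬P = T ⊕ T = F
Hence #1 is false.

#2: Formalization: (¬Q ↔ ¬R) → ((P ↑ (¬P → R)) ↔ Q)

¬Q = ¬F = T
¬R = ¬F = T
¬Q ↔ ¬R = T ↔ T = T
¬P = ¬F = T
¬P → R = T → F = F
P ↑ (¬P → R) = F ↑ F = T
(P ↑ (¬P → R)) ↔ Q = T ↔ F = F
(¬Q ↔ ¬R) → ((P ↑ (¬P → R)) ↔ Q) = T → F = F
Thus #2 is false.

#3: This is ¬P ↔ (Q ⊕ ((R ∧ P) ↓ ¬P)).

¬P = ¬F = T
R ∧ P = F ∧ F = F
¬P = ¬F = T
(R ∧ P) ↓ ¬P = F ↓ T = F
Q ⊕ ((R ∧ P) ↓ ¬P) = F ⊕ F = F
¬P ↔ (Q ⊕ ((R ∧ P) ↓ ¬P)) = T ↔ F = F
Thus #3 is false.

True statements: 0 (none).

0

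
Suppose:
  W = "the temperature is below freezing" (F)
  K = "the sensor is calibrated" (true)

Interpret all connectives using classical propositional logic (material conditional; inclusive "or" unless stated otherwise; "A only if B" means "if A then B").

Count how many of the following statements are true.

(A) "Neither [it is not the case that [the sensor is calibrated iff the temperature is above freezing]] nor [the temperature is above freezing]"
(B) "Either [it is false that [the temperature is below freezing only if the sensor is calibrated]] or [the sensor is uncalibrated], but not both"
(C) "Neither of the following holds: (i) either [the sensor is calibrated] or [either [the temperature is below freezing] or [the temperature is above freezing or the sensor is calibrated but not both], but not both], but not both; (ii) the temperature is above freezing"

0

(A): In symbols: not (K iff not W) nor not W

not W = not False = True
K iff not W = True iff True = True
not (K iff not W) = not True = False
not W = not False = True
not (K iff not W) nor not W = False nor True = False
Thus (A) is false.

(B): This is not (W -> K) xor not K.

W -> K = False -> True = True
not (W -> K) = not True = False
not K = not True = False
not (W -> K) xor not K = False xor False = False
So (B) is false.

(C): In symbols: (K xor (W xor (not W xor K))) nor not W

not W = not False = True
not W xor K = True xor True = False
W xor (not W xor K) = False xor False = False
K xor (W xor (not W xor K)) = True xor False = True
not W = not False = True
(K xor (W xor (not W xor K))) nor not W = True nor True = False
So (C) is false.

True statements: 0 (none).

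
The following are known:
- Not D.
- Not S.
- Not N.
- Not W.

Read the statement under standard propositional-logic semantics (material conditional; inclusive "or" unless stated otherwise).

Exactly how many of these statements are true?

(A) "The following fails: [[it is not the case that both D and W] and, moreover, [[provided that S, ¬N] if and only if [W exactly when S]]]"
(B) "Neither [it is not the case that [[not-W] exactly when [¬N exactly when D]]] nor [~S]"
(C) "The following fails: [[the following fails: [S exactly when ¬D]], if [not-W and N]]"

0

(A): Formalization: not ((D nand W) and ((S -> not N) iff (W iff S)))

D nand W = False nand False = True
not N = not False = True
S -> not N = False -> True = True
W iff S = False iff False = True
(S -> not N) iff (W iff S) = True iff True = True
(D nand W) and ((S -> not N) iff (W iff S)) = True and True = True
not ((D nand W) and ((S -> not N) iff (W iff S))) = not True = False
Thus (A) is false.

(B): This is not (not W iff (not N iff D)) nor not S.

not W = not False = True
not N = not False = True
not N iff D = True iff False = False
not W iff (not N iff D) = True iff False = False
not (not W iff (not N iff D)) = not False = True
not S = not False = True
not (not W iff (not N iff D)) nor not S = True nor True = False
Thus (B) is false.

(C): This is not ((not W and N) -> not (S iff not D)).

not W = not False = True
not W and N = True and False = False
not D = not False = True
S iff not D = False iff True = False
not (S iff not D) = not False = True
(not W and N) -> not (S iff not D) = False -> True = True
not ((not W and N) -> not (S iff not D)) = not True = False
So (C) is false.

Count: 0.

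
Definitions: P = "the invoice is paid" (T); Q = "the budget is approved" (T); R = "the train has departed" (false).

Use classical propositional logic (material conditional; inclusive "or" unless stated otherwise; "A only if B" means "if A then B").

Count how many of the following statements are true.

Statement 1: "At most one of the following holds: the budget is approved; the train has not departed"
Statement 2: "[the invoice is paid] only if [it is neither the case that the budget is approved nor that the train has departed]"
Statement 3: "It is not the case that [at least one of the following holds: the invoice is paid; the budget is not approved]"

Statement 1: This is Q nand ~R.

~R = ~F = T
Q nand ~R = T nand T = F
So Statement 1 is false.

Statement 2: In symbols: P -> (Q nor R)

Q nor R = T nor F = F
P -> (Q nor R) = T -> F = F
Thus Statement 2 is false.

Statement 3: This is ~(P | ~Q).

~Q = ~T = F
P | ~Q = T | F = T
~(P | ~Q) = ~T = F
Thus Statement 3 is false.

0 of the 3 statements are true (none).

0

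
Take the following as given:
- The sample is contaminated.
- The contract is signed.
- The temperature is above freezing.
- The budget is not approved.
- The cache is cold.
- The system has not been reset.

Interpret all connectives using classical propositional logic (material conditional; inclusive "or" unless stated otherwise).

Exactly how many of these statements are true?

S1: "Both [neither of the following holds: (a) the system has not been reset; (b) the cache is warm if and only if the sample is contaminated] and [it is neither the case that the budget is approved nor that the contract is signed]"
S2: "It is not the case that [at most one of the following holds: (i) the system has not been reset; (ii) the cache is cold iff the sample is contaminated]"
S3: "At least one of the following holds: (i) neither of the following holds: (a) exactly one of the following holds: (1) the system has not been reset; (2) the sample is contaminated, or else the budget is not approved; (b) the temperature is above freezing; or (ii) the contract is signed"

Let V = "the system has been reset" (F), U = "the cache is warm" (F), P = "the sample is contaminated" (T), S = "the budget is approved" (F), Q = "the contract is signed" (T), R = "the temperature is below freezing" (F).

S1: Parsed as (¬V ↓ (U ↔ P)) ∧ (S ↓ Q)

¬V = ¬F = T
U ↔ P = F ↔ T = F
¬V ↓ (U ↔ P) = T ↓ F = F
S ↓ Q = F ↓ T = F
(¬V ↓ (U ↔ P)) ∧ (S ↓ Q) = F ∧ F = F
So S1 is false.

S2: This is ¬(¬V ↑ (¬U ↔ P)).

¬V = ¬F = T
¬U = ¬F = T
¬U ↔ P = T ↔ T = T
¬V ↑ (¬U ↔ P) = T ↑ T = F
¬(¬V ↑ (¬U ↔ P)) = ¬F = T
Hence S2 is true.

S3: Formalization: ((¬V ⊕ (P ∨ ¬S)) ↓ ¬R) ∨ Q

¬V = ¬F = T
¬S = ¬F = T
P ∨ ¬S = T ∨ T = T
¬V ⊕ (P ∨ ¬S) = T ⊕ T = F
¬R = ¬F = T
(¬V ⊕ (P ∨ ¬S)) ↓ ¬R = F ↓ T = F
((¬V ⊕ (P ∨ ¬S)) ↓ ¬R) ∨ Q = F ∨ T = T
Thus S3 is true.

Count: 2.

2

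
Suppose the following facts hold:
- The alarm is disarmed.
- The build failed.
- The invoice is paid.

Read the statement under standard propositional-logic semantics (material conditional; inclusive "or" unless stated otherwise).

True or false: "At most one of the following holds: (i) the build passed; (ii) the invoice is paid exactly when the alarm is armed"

Let Q = "the build passed" (F), H = "the invoice is paid" (T), U = "the alarm is armed" (F).
This is Q nand (H <-> U).

H <-> U = T <-> F = F
Q nand (H <-> U) = F nand F = T

True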